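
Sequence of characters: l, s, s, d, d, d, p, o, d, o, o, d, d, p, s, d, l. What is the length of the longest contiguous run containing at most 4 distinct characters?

15

[l] 1 distinct, len 1
[l, s] 2 distinct, len 2
[l, s, s] 2 distinct, len 3
[l, s, s, d] 3 distinct, len 4
[l, s, s, d, d] 3 distinct, len 5
[l, s, s, d, d, d] 3 distinct, len 6
[l, s, s, d, d, d, p] 4 distinct, len 7
[s, s, d, d, d, p, o] 4 distinct, len 7
[s, s, d, d, d, p, o, d] 4 distinct, len 8
[s, s, d, d, d, p, o, d, o] 4 distinct, len 9
[s, s, d, d, d, p, o, d, o, o] 4 distinct, len 10
[s, s, d, d, d, p, o, d, o, o, d] 4 distinct, len 11
[s, s, d, d, d, p, o, d, o, o, d, d] 4 distinct, len 12
[s, s, d, d, d, p, o, d, o, o, d, d, p] 4 distinct, len 13
[s, s, d, d, d, p, o, d, o, o, d, d, p, s] 4 distinct, len 14
[s, s, d, d, d, p, o, d, o, o, d, d, p, s, d] 4 distinct, len 15
[d, d, p, s, d, l] 4 distinct, len 6
Longest length with ≤4 distinct: 15.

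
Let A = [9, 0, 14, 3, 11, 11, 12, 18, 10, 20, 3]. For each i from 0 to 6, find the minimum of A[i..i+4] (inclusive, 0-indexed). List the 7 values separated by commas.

[9, 0, 14, 3, 11] → min 0
[0, 14, 3, 11, 11] → min 0
[14, 3, 11, 11, 12] → min 3
[3, 11, 11, 12, 18] → min 3
[11, 11, 12, 18, 10] → min 10
[11, 12, 18, 10, 20] → min 10
[12, 18, 10, 20, 3] → min 3

0, 0, 3, 3, 10, 10, 3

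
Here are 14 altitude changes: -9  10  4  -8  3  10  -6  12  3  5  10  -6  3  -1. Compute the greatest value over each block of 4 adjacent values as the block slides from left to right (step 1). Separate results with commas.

-9 10 4 -8 → max 10
10 4 -8 3 → max 10
4 -8 3 10 → max 10
-8 3 10 -6 → max 10
3 10 -6 12 → max 12
10 -6 12 3 → max 12
-6 12 3 5 → max 12
12 3 5 10 → max 12
3 5 10 -6 → max 10
5 10 -6 3 → max 10
10 -6 3 -1 → max 10

10, 10, 10, 10, 12, 12, 12, 12, 10, 10, 10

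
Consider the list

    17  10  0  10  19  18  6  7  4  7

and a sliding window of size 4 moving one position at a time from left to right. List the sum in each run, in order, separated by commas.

[17, 10, 0, 10] → sum 37
[10, 0, 10, 19] → sum 39
[0, 10, 19, 18] → sum 47
[10, 19, 18, 6] → sum 53
[19, 18, 6, 7] → sum 50
[18, 6, 7, 4] → sum 35
[6, 7, 4, 7] → sum 24

37, 39, 47, 53, 50, 35, 24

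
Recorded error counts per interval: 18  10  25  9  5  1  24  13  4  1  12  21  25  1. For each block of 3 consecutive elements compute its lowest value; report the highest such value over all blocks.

Each size-3 window and its min:
18 10 25 → min 10
10 25 9 → min 9
25 9 5 → min 5
9 5 1 → min 1
5 1 24 → min 1
1 24 13 → min 1
24 13 4 → min 4
13 4 1 → min 1
4 1 12 → min 1
1 12 21 → min 1
12 21 25 → min 12
21 25 1 → min 1
Highest of these is 12.

12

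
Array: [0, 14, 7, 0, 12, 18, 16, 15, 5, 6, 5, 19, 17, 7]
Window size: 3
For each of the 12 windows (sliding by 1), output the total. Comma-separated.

21, 21, 19, 30, 46, 49, 36, 26, 16, 30, 41, 43

Sliding a size-3 window across the 14 values:
(0, 14, 7) → sum 21
(14, 7, 0) → sum 21
(7, 0, 12) → sum 19
(0, 12, 18) → sum 30
(12, 18, 16) → sum 46
(18, 16, 15) → sum 49
(16, 15, 5) → sum 36
(15, 5, 6) → sum 26
(5, 6, 5) → sum 16
(6, 5, 19) → sum 30
(5, 19, 17) → sum 41
(19, 17, 7) → sum 43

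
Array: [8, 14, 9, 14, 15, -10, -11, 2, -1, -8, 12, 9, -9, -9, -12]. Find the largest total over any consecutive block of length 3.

38

[8, 14, 9] → sum 31
[14, 9, 14] → sum 37
[9, 14, 15] → sum 38
[14, 15, -10] → sum 19
[15, -10, -11] → sum -6
[-10, -11, 2] → sum -19
[-11, 2, -1] → sum -10
[2, -1, -8] → sum -7
[-1, -8, 12] → sum 3
[-8, 12, 9] → sum 13
[12, 9, -9] → sum 12
[9, -9, -9] → sum -9
[-9, -9, -12] → sum -30
Largest of these is 38.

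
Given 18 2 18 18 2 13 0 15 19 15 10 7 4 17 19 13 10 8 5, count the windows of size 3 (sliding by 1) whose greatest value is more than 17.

10

(18, 2, 18) → max 18  > 17 ✓
(2, 18, 18) → max 18  > 17 ✓
(18, 18, 2) → max 18  > 17 ✓
(18, 2, 13) → max 18  > 17 ✓
(2, 13, 0) → max 13
(13, 0, 15) → max 15
(0, 15, 19) → max 19  > 17 ✓
(15, 19, 15) → max 19  > 17 ✓
(19, 15, 10) → max 19  > 17 ✓
(15, 10, 7) → max 15
(10, 7, 4) → max 10
(7, 4, 17) → max 17
(4, 17, 19) → max 19  > 17 ✓
(17, 19, 13) → max 19  > 17 ✓
(19, 13, 10) → max 19  > 17 ✓
(13, 10, 8) → max 13
(10, 8, 5) → max 10
10 windows satisfy the condition.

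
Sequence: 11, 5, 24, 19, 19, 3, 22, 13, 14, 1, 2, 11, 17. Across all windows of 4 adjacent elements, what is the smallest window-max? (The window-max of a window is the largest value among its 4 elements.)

14

[11, 5, 24, 19] → max 24
[5, 24, 19, 19] → max 24
[24, 19, 19, 3] → max 24
[19, 19, 3, 22] → max 22
[19, 3, 22, 13] → max 22
[3, 22, 13, 14] → max 22
[22, 13, 14, 1] → max 22
[13, 14, 1, 2] → max 14
[14, 1, 2, 11] → max 14
[1, 2, 11, 17] → max 17
Smallest of these is 14.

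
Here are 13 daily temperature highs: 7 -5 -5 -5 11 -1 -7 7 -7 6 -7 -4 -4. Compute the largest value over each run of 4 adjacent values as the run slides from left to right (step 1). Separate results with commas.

7, 11, 11, 11, 11, 7, 7, 7, 6, 6

7 -5 -5 -5 → max 7
-5 -5 -5 11 → max 11
-5 -5 11 -1 → max 11
-5 11 -1 -7 → max 11
11 -1 -7 7 → max 11
-1 -7 7 -7 → max 7
-7 7 -7 6 → max 7
7 -7 6 -7 → max 7
-7 6 -7 -4 → max 6
6 -7 -4 -4 → max 6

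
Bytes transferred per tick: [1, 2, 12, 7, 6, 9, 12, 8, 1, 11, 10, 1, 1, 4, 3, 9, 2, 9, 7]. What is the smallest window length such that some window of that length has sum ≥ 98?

add 1: running sum 1 < 98
add 2: running sum 3 < 98
add 12: running sum 15 < 98
add 7: running sum 22 < 98
add 6: running sum 28 < 98
add 9: running sum 37 < 98
add 12: running sum 49 < 98
add 8: running sum 57 < 98
add 1: running sum 58 < 98
add 11: running sum 69 < 98
add 10: running sum 79 < 98
add 1: running sum 80 < 98
add 1: running sum 81 < 98
add 4: running sum 85 < 98
add 3: running sum 88 < 98
add 9: running sum 97 < 98
add 2: shortest ending here [2, 12, 7, 6, 9, 12, 8, 1, 11, 10, 1, 1, 4, 3, 9, 2] sum 98, len 16
add 9: shortest ending here [12, 7, 6, 9, 12, 8, 1, 11, 10, 1, 1, 4, 3, 9, 2, 9] sum 105, len 16
add 7: shortest ending here [7, 6, 9, 12, 8, 1, 11, 10, 1, 1, 4, 3, 9, 2, 9, 7] sum 100, len 16
Shortest qualifying length: 16.

16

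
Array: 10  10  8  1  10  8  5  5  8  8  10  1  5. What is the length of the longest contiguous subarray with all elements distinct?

[10] len 1
[10] len 1
[10, 8] len 2
[10, 8, 1] len 3
[8, 1, 10] len 3
[1, 10, 8] len 3
[1, 10, 8, 5] len 4
[5] len 1
[5, 8] len 2
[8] len 1
[8, 10] len 2
[8, 10, 1] len 3
[8, 10, 1, 5] len 4
Longest all-distinct length: 4.

4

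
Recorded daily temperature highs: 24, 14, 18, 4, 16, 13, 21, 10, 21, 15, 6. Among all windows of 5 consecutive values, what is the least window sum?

64

[24, 14, 18, 4, 16] → sum 76
[14, 18, 4, 16, 13] → sum 65
[18, 4, 16, 13, 21] → sum 72
[4, 16, 13, 21, 10] → sum 64
[16, 13, 21, 10, 21] → sum 81
[13, 21, 10, 21, 15] → sum 80
[21, 10, 21, 15, 6] → sum 73
Least of these is 64.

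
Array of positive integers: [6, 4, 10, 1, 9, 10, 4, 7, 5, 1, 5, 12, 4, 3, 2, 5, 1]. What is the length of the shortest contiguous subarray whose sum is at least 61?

add 6: running sum 6 < 61
add 4: running sum 10 < 61
add 10: running sum 20 < 61
add 1: running sum 21 < 61
add 9: running sum 30 < 61
add 10: running sum 40 < 61
add 4: running sum 44 < 61
add 7: running sum 51 < 61
add 5: running sum 56 < 61
add 1: running sum 57 < 61
add 5: shortest ending here [6, 4, 10, 1, 9, 10, 4, 7, 5, 1, 5] sum 62, len 11
add 12: shortest ending here [10, 1, 9, 10, 4, 7, 5, 1, 5, 12] sum 64, len 10
add 4: shortest ending here [10, 1, 9, 10, 4, 7, 5, 1, 5, 12, 4] sum 68, len 11
add 3: shortest ending here [1, 9, 10, 4, 7, 5, 1, 5, 12, 4, 3] sum 61, len 11
add 2: shortest ending here [9, 10, 4, 7, 5, 1, 5, 12, 4, 3, 2] sum 62, len 11
add 5: shortest ending here [9, 10, 4, 7, 5, 1, 5, 12, 4, 3, 2, 5] sum 67, len 12
add 1: shortest ending here [9, 10, 4, 7, 5, 1, 5, 12, 4, 3, 2, 5, 1] sum 68, len 13
Shortest qualifying length: 10.

10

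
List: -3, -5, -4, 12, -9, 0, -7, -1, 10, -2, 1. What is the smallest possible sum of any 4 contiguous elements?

[-3, -5, -4, 12] → sum 0
[-5, -4, 12, -9] → sum -6
[-4, 12, -9, 0] → sum -1
[12, -9, 0, -7] → sum -4
[-9, 0, -7, -1] → sum -17
[0, -7, -1, 10] → sum 2
[-7, -1, 10, -2] → sum 0
[-1, 10, -2, 1] → sum 8
Smallest of these is -17.

-17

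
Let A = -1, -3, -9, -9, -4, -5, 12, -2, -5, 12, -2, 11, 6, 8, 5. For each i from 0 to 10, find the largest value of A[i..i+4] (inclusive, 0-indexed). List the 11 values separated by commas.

Sliding a size-5 window across the 15 values:
[-1, -3, -9, -9, -4] → max -1
[-3, -9, -9, -4, -5] → max -3
[-9, -9, -4, -5, 12] → max 12
[-9, -4, -5, 12, -2] → max 12
[-4, -5, 12, -2, -5] → max 12
[-5, 12, -2, -5, 12] → max 12
[12, -2, -5, 12, -2] → max 12
[-2, -5, 12, -2, 11] → max 12
[-5, 12, -2, 11, 6] → max 12
[12, -2, 11, 6, 8] → max 12
[-2, 11, 6, 8, 5] → max 11

-1, -3, 12, 12, 12, 12, 12, 12, 12, 12, 11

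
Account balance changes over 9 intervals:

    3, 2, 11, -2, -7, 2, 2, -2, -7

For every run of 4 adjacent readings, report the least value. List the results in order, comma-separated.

Sliding a size-4 window across the 9 values:
(3, 2, 11, -2) → min -2
(2, 11, -2, -7) → min -7
(11, -2, -7, 2) → min -7
(-2, -7, 2, 2) → min -7
(-7, 2, 2, -2) → min -7
(2, 2, -2, -7) → min -7

-2, -7, -7, -7, -7, -7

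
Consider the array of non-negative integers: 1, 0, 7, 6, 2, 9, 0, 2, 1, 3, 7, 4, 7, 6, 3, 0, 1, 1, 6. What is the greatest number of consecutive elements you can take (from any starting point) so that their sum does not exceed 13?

Extend to the right; shrink from the left whenever the sum exceeds 13:
→ 1: sum 1, len 1
→ 0: sum 1, len 2
→ 7: sum 8, len 3
→ 6 (dropped 1): sum 13, len 3
→ 2 (dropped 0, 7): sum 8, len 2
→ 9 (dropped 6): sum 11, len 2
→ 0: sum 11, len 3
→ 2: sum 13, len 4
→ 1 (dropped 2): sum 12, len 4
→ 3 (dropped 9): sum 6, len 4
→ 7: sum 13, len 5
→ 4 (dropped 0, 2, 1, 3): sum 11, len 2
→ 7 (dropped 7): sum 11, len 2
→ 6 (dropped 4): sum 13, len 2
→ 3 (dropped 7): sum 9, len 2
→ 0: sum 9, len 3
→ 1: sum 10, len 4
→ 1: sum 11, len 5
→ 6 (dropped 6): sum 11, len 5
Longest length seen: 5.

5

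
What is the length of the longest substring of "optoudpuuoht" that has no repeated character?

5

[o] len 1
[o, p] len 2
[o, p, t] len 3
[p, t, o] len 3
[p, t, o, u] len 4
[p, t, o, u, d] len 5
[t, o, u, d, p] len 5
[d, p, u] len 3
[u] len 1
[u, o] len 2
[u, o, h] len 3
[u, o, h, t] len 4
Longest all-distinct length: 5.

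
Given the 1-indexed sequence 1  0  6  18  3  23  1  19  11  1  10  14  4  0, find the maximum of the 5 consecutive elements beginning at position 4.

23

Elements at indices 4..8: 18, 3, 23, 1, 19
max(18, 3, 23, 1, 19) = 23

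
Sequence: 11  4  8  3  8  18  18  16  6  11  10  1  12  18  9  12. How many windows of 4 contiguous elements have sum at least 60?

1

[11, 4, 8, 3] → sum 26
[4, 8, 3, 8] → sum 23
[8, 3, 8, 18] → sum 37
[3, 8, 18, 18] → sum 47
[8, 18, 18, 16] → sum 60  ≥ 60 ✓
[18, 18, 16, 6] → sum 58
[18, 16, 6, 11] → sum 51
[16, 6, 11, 10] → sum 43
[6, 11, 10, 1] → sum 28
[11, 10, 1, 12] → sum 34
[10, 1, 12, 18] → sum 41
[1, 12, 18, 9] → sum 40
[12, 18, 9, 12] → sum 51
1 window satisfy the condition.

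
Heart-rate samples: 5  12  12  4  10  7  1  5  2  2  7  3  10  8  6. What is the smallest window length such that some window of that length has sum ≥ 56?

add 5: running sum 5 < 56
add 12: running sum 17 < 56
add 12: running sum 29 < 56
add 4: running sum 33 < 56
add 10: running sum 43 < 56
add 7: running sum 50 < 56
add 1: running sum 51 < 56
end 7: [5, 12, 12, 4, 10, 7, 1, 5] sum 56, len 8
end 8: [5, 12, 12, 4, 10, 7, 1, 5, 2] sum 58, len 9
end 9: [5, 12, 12, 4, 10, 7, 1, 5, 2, 2] sum 60, len 10
end 10: [12, 12, 4, 10, 7, 1, 5, 2, 2, 7] sum 62, len 10
end 11: [12, 12, 4, 10, 7, 1, 5, 2, 2, 7, 3] sum 65, len 11
end 12: [12, 4, 10, 7, 1, 5, 2, 2, 7, 3, 10] sum 63, len 11
end 13: [4, 10, 7, 1, 5, 2, 2, 7, 3, 10, 8] sum 59, len 11
end 14: [10, 7, 1, 5, 2, 2, 7, 3, 10, 8, 6] sum 61, len 11
Shortest qualifying length: 8.

8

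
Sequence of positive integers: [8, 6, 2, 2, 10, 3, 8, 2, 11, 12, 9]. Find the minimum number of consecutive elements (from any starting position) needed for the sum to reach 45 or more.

6

Extend right; whenever the sum reaches 45, record the length and shrink from the left:
add 8: running sum 8 < 45
add 6: running sum 14 < 45
add 2: running sum 16 < 45
add 2: running sum 18 < 45
add 10: running sum 28 < 45
add 3: running sum 31 < 45
add 8: running sum 39 < 45
add 2: running sum 41 < 45
end 8: [8, 6, 2, 2, 10, 3, 8, 2, 11] sum 52, len 9
end 9: [10, 3, 8, 2, 11, 12] sum 46, len 6
end 10: [3, 8, 2, 11, 12, 9] sum 45, len 6
Shortest qualifying length: 6.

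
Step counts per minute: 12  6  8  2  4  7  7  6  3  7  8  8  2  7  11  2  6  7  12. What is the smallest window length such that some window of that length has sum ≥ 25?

3

add 12: running sum 12 < 25
add 6: running sum 18 < 25
add 8: shortest ending here [12, 6, 8] sum 26, len 3
add 2: shortest ending here [12, 6, 8, 2] sum 28, len 4
add 4: shortest ending here [12, 6, 8, 2, 4] sum 32, len 5
add 7: shortest ending here [6, 8, 2, 4, 7] sum 27, len 5
add 7: shortest ending here [8, 2, 4, 7, 7] sum 28, len 5
add 6: shortest ending here [2, 4, 7, 7, 6] sum 26, len 5
add 3: shortest ending here [4, 7, 7, 6, 3] sum 27, len 5
add 7: shortest ending here [7, 7, 6, 3, 7] sum 30, len 5
add 8: shortest ending here [7, 6, 3, 7, 8] sum 31, len 5
add 8: shortest ending here [3, 7, 8, 8] sum 26, len 4
add 2: shortest ending here [7, 8, 8, 2] sum 25, len 4
add 7: shortest ending here [8, 8, 2, 7] sum 25, len 4
add 11: shortest ending here [8, 2, 7, 11] sum 28, len 4
add 2: shortest ending here [8, 2, 7, 11, 2] sum 30, len 5
add 6: shortest ending here [7, 11, 2, 6] sum 26, len 4
add 7: shortest ending here [11, 2, 6, 7] sum 26, len 4
add 12: shortest ending here [6, 7, 12] sum 25, len 3
Shortest qualifying length: 3.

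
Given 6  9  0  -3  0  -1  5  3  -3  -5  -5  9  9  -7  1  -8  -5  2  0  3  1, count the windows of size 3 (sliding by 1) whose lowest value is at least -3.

9

[6, 9, 0] → min 0  ≥ -3 ✓
[9, 0, -3] → min -3  ≥ -3 ✓
[0, -3, 0] → min -3  ≥ -3 ✓
[-3, 0, -1] → min -3  ≥ -3 ✓
[0, -1, 5] → min -1  ≥ -3 ✓
[-1, 5, 3] → min -1  ≥ -3 ✓
[5, 3, -3] → min -3  ≥ -3 ✓
[3, -3, -5] → min -5
[-3, -5, -5] → min -5
[-5, -5, 9] → min -5
[-5, 9, 9] → min -5
[9, 9, -7] → min -7
[9, -7, 1] → min -7
[-7, 1, -8] → min -8
[1, -8, -5] → min -8
[-8, -5, 2] → min -8
[-5, 2, 0] → min -5
[2, 0, 3] → min 0  ≥ -3 ✓
[0, 3, 1] → min 0  ≥ -3 ✓
9 windows satisfy the condition.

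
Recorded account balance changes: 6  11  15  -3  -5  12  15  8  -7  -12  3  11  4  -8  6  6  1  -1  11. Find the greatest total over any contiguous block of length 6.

45

(6, 11, 15, -3, -5, 12) → sum 36
(11, 15, -3, -5, 12, 15) → sum 45
(15, -3, -5, 12, 15, 8) → sum 42
(-3, -5, 12, 15, 8, -7) → sum 20
(-5, 12, 15, 8, -7, -12) → sum 11
(12, 15, 8, -7, -12, 3) → sum 19
(15, 8, -7, -12, 3, 11) → sum 18
(8, -7, -12, 3, 11, 4) → sum 7
(-7, -12, 3, 11, 4, -8) → sum -9
(-12, 3, 11, 4, -8, 6) → sum 4
(3, 11, 4, -8, 6, 6) → sum 22
(11, 4, -8, 6, 6, 1) → sum 20
(4, -8, 6, 6, 1, -1) → sum 8
(-8, 6, 6, 1, -1, 11) → sum 15
Greatest of these is 45.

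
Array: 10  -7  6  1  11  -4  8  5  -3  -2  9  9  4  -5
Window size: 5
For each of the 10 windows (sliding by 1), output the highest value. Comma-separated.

[10, -7, 6, 1, 11] → max 11
[-7, 6, 1, 11, -4] → max 11
[6, 1, 11, -4, 8] → max 11
[1, 11, -4, 8, 5] → max 11
[11, -4, 8, 5, -3] → max 11
[-4, 8, 5, -3, -2] → max 8
[8, 5, -3, -2, 9] → max 9
[5, -3, -2, 9, 9] → max 9
[-3, -2, 9, 9, 4] → max 9
[-2, 9, 9, 4, -5] → max 9

11, 11, 11, 11, 11, 8, 9, 9, 9, 9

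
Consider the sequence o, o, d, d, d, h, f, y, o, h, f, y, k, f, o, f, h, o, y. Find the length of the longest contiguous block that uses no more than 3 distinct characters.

add o: window [o] (1 distinct), len 1
add o: window [o, o] (1 distinct), len 2
add d: window [o, o, d] (2 distinct), len 3
add d: window [o, o, d, d] (2 distinct), len 4
add d: window [o, o, d, d, d] (2 distinct), len 5
add h: window [o, o, d, d, d, h] (3 distinct), len 6
add f: window [d, d, d, h, f] (3 distinct), len 5
add y: window [h, f, y] (3 distinct), len 3
add o: window [f, y, o] (3 distinct), len 3
add h: window [y, o, h] (3 distinct), len 3
add f: window [o, h, f] (3 distinct), len 3
add y: window [h, f, y] (3 distinct), len 3
add k: window [f, y, k] (3 distinct), len 3
add f: window [f, y, k, f] (3 distinct), len 4
add o: window [k, f, o] (3 distinct), len 3
add f: window [k, f, o, f] (3 distinct), len 4
add h: window [f, o, f, h] (3 distinct), len 4
add o: window [f, o, f, h, o] (3 distinct), len 5
add y: window [h, o, y] (3 distinct), len 3
Longest length with ≤3 distinct: 6.

6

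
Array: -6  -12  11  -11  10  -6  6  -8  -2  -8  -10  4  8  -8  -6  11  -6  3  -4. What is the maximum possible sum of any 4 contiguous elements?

Each size-4 window and its sum:
(-6, -12, 11, -11) → sum -18
(-12, 11, -11, 10) → sum -2
(11, -11, 10, -6) → sum 4
(-11, 10, -6, 6) → sum -1
(10, -6, 6, -8) → sum 2
(-6, 6, -8, -2) → sum -10
(6, -8, -2, -8) → sum -12
(-8, -2, -8, -10) → sum -28
(-2, -8, -10, 4) → sum -16
(-8, -10, 4, 8) → sum -6
(-10, 4, 8, -8) → sum -6
(4, 8, -8, -6) → sum -2
(8, -8, -6, 11) → sum 5
(-8, -6, 11, -6) → sum -9
(-6, 11, -6, 3) → sum 2
(11, -6, 3, -4) → sum 4
Maximum of these is 5.

5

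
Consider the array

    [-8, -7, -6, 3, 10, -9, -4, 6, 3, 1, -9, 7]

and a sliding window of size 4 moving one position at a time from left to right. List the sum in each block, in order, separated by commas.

(-8, -7, -6, 3) → sum -18
(-7, -6, 3, 10) → sum 0
(-6, 3, 10, -9) → sum -2
(3, 10, -9, -4) → sum 0
(10, -9, -4, 6) → sum 3
(-9, -4, 6, 3) → sum -4
(-4, 6, 3, 1) → sum 6
(6, 3, 1, -9) → sum 1
(3, 1, -9, 7) → sum 2

-18, 0, -2, 0, 3, -4, 6, 1, 2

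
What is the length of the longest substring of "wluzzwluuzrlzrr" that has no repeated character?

4

add w: [w] len 1
add l: [w, l] len 2
add u: [w, l, u] len 3
add z: [w, l, u, z] len 4
add z (repeat z, move left end past it): [z] len 1
add w: [z, w] len 2
add l: [z, w, l] len 3
add u: [z, w, l, u] len 4
add u (repeat u, move left end past it): [u] len 1
add z: [u, z] len 2
add r: [u, z, r] len 3
add l: [u, z, r, l] len 4
add z (repeat z, move left end past it): [r, l, z] len 3
add r (repeat r, move left end past it): [l, z, r] len 3
add r (repeat r, move left end past it): [r] len 1
Longest all-distinct length: 4.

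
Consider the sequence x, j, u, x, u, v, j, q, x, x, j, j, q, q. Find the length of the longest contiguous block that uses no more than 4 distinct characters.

Extend right; when distinct count exceeds 4, shrink from the left:
[x] 1 distinct, len 1
[x, j] 2 distinct, len 2
[x, j, u] 3 distinct, len 3
[x, j, u, x] 3 distinct, len 4
[x, j, u, x, u] 3 distinct, len 5
[x, j, u, x, u, v] 4 distinct, len 6
[x, j, u, x, u, v, j] 4 distinct, len 7
[u, v, j, q] 4 distinct, len 4
[v, j, q, x] 4 distinct, len 4
[v, j, q, x, x] 4 distinct, len 5
[v, j, q, x, x, j] 4 distinct, len 6
[v, j, q, x, x, j, j] 4 distinct, len 7
[v, j, q, x, x, j, j, q] 4 distinct, len 8
[v, j, q, x, x, j, j, q, q] 4 distinct, len 9
Longest length with ≤4 distinct: 9.

9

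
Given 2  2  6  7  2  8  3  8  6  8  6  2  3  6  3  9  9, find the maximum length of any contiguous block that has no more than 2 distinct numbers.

[2] 1 distinct, len 1
[2, 2] 1 distinct, len 2
[2, 2, 6] 2 distinct, len 3
[6, 7] 2 distinct, len 2
[7, 2] 2 distinct, len 2
[2, 8] 2 distinct, len 2
[8, 3] 2 distinct, len 2
[8, 3, 8] 2 distinct, len 3
[8, 6] 2 distinct, len 2
[8, 6, 8] 2 distinct, len 3
[8, 6, 8, 6] 2 distinct, len 4
[6, 2] 2 distinct, len 2
[2, 3] 2 distinct, len 2
[3, 6] 2 distinct, len 2
[3, 6, 3] 2 distinct, len 3
[3, 9] 2 distinct, len 2
[3, 9, 9] 2 distinct, len 3
Longest length with ≤2 distinct: 4.

4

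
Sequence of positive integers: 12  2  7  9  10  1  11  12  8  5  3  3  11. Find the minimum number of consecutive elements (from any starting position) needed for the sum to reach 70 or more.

9

add 12: running sum 12 < 70
add 2: running sum 14 < 70
add 7: running sum 21 < 70
add 9: running sum 30 < 70
add 10: running sum 40 < 70
add 1: running sum 41 < 70
add 11: running sum 52 < 70
add 12: running sum 64 < 70
end 8: [12, 2, 7, 9, 10, 1, 11, 12, 8] sum 72, len 9
end 9: [12, 2, 7, 9, 10, 1, 11, 12, 8, 5] sum 77, len 10
end 10: [12, 2, 7, 9, 10, 1, 11, 12, 8, 5, 3] sum 80, len 11
end 11: [2, 7, 9, 10, 1, 11, 12, 8, 5, 3, 3] sum 71, len 11
end 12: [9, 10, 1, 11, 12, 8, 5, 3, 3, 11] sum 73, len 10
Shortest qualifying length: 9.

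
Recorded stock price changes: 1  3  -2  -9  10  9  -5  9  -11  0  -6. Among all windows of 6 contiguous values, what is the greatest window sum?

12

[1, 3, -2, -9, 10, 9] → sum 12
[3, -2, -9, 10, 9, -5] → sum 6
[-2, -9, 10, 9, -5, 9] → sum 12
[-9, 10, 9, -5, 9, -11] → sum 3
[10, 9, -5, 9, -11, 0] → sum 12
[9, -5, 9, -11, 0, -6] → sum -4
Greatest of these is 12.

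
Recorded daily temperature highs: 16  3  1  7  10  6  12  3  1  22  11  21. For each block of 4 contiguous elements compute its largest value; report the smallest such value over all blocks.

Each size-4 window and its max:
[16, 3, 1, 7] → max 16
[3, 1, 7, 10] → max 10
[1, 7, 10, 6] → max 10
[7, 10, 6, 12] → max 12
[10, 6, 12, 3] → max 12
[6, 12, 3, 1] → max 12
[12, 3, 1, 22] → max 22
[3, 1, 22, 11] → max 22
[1, 22, 11, 21] → max 22
Smallest of these is 10.

10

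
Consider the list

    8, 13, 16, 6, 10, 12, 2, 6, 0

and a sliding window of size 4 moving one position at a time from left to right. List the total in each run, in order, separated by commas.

43, 45, 44, 30, 30, 20

Sliding a size-4 window across the 9 values:
(8, 13, 16, 6) → sum 43
(13, 16, 6, 10) → sum 45
(16, 6, 10, 12) → sum 44
(6, 10, 12, 2) → sum 30
(10, 12, 2, 6) → sum 30
(12, 2, 6, 0) → sum 20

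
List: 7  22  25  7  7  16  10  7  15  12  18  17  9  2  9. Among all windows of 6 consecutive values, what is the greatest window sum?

Window sums for each of the 10 positions:
(7, 22, 25, 7, 7, 16) → sum 84
(22, 25, 7, 7, 16, 10) → sum 87
(25, 7, 7, 16, 10, 7) → sum 72
(7, 7, 16, 10, 7, 15) → sum 62
(7, 16, 10, 7, 15, 12) → sum 67
(16, 10, 7, 15, 12, 18) → sum 78
(10, 7, 15, 12, 18, 17) → sum 79
(7, 15, 12, 18, 17, 9) → sum 78
(15, 12, 18, 17, 9, 2) → sum 73
(12, 18, 17, 9, 2, 9) → sum 67
Greatest of these is 87.

87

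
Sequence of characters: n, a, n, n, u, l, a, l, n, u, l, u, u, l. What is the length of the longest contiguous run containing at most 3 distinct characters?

[n] 1 distinct, len 1
[n, a] 2 distinct, len 2
[n, a, n] 2 distinct, len 3
[n, a, n, n] 2 distinct, len 4
[n, a, n, n, u] 3 distinct, len 5
[n, n, u, l] 3 distinct, len 4
[u, l, a] 3 distinct, len 3
[u, l, a, l] 3 distinct, len 4
[l, a, l, n] 3 distinct, len 4
[l, n, u] 3 distinct, len 3
[l, n, u, l] 3 distinct, len 4
[l, n, u, l, u] 3 distinct, len 5
[l, n, u, l, u, u] 3 distinct, len 6
[l, n, u, l, u, u, l] 3 distinct, len 7
Longest length with ≤3 distinct: 7.

7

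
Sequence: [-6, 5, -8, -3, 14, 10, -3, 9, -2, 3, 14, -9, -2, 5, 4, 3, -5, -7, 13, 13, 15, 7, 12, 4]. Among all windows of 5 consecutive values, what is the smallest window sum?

Each size-5 window and its sum:
[-6, 5, -8, -3, 14] → sum 2
[5, -8, -3, 14, 10] → sum 18
[-8, -3, 14, 10, -3] → sum 10
[-3, 14, 10, -3, 9] → sum 27
[14, 10, -3, 9, -2] → sum 28
[10, -3, 9, -2, 3] → sum 17
[-3, 9, -2, 3, 14] → sum 21
[9, -2, 3, 14, -9] → sum 15
[-2, 3, 14, -9, -2] → sum 4
[3, 14, -9, -2, 5] → sum 11
[14, -9, -2, 5, 4] → sum 12
[-9, -2, 5, 4, 3] → sum 1
[-2, 5, 4, 3, -5] → sum 5
[5, 4, 3, -5, -7] → sum 0
[4, 3, -5, -7, 13] → sum 8
[3, -5, -7, 13, 13] → sum 17
[-5, -7, 13, 13, 15] → sum 29
[-7, 13, 13, 15, 7] → sum 41
[13, 13, 15, 7, 12] → sum 60
[13, 15, 7, 12, 4] → sum 51
Smallest of these is 0.

0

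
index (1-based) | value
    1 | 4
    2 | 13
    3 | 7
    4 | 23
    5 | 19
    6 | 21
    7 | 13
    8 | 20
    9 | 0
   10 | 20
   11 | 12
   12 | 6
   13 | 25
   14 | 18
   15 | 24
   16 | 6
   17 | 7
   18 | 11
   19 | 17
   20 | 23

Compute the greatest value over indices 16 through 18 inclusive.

Elements at indices 16..18: 6, 7, 11
max(6, 7, 11) = 11

11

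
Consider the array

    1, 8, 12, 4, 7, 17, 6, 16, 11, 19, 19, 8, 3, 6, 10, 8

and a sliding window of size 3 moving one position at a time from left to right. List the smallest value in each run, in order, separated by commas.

1, 4, 4, 4, 6, 6, 6, 11, 11, 8, 3, 3, 3, 6

(1, 8, 12) → min 1
(8, 12, 4) → min 4
(12, 4, 7) → min 4
(4, 7, 17) → min 4
(7, 17, 6) → min 6
(17, 6, 16) → min 6
(6, 16, 11) → min 6
(16, 11, 19) → min 11
(11, 19, 19) → min 11
(19, 19, 8) → min 8
(19, 8, 3) → min 3
(8, 3, 6) → min 3
(3, 6, 10) → min 3
(6, 10, 8) → min 6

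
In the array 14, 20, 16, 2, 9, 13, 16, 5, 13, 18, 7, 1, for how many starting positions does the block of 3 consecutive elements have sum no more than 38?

(14, 20, 16) → sum 50
(20, 16, 2) → sum 38  ≤ 38 ✓
(16, 2, 9) → sum 27  ≤ 38 ✓
(2, 9, 13) → sum 24  ≤ 38 ✓
(9, 13, 16) → sum 38  ≤ 38 ✓
(13, 16, 5) → sum 34  ≤ 38 ✓
(16, 5, 13) → sum 34  ≤ 38 ✓
(5, 13, 18) → sum 36  ≤ 38 ✓
(13, 18, 7) → sum 38  ≤ 38 ✓
(18, 7, 1) → sum 26  ≤ 38 ✓
9 windows satisfy the condition.

9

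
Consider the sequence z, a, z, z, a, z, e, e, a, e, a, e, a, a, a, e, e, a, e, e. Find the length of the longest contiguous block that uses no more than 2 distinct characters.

14

add z: window [z] (1 distinct), len 1
add a: window [z, a] (2 distinct), len 2
add z: window [z, a, z] (2 distinct), len 3
add z: window [z, a, z, z] (2 distinct), len 4
add a: window [z, a, z, z, a] (2 distinct), len 5
add z: window [z, a, z, z, a, z] (2 distinct), len 6
add e: window [z, e] (2 distinct), len 2
add e: window [z, e, e] (2 distinct), len 3
add a: window [e, e, a] (2 distinct), len 3
add e: window [e, e, a, e] (2 distinct), len 4
add a: window [e, e, a, e, a] (2 distinct), len 5
add e: window [e, e, a, e, a, e] (2 distinct), len 6
add a: window [e, e, a, e, a, e, a] (2 distinct), len 7
add a: window [e, e, a, e, a, e, a, a] (2 distinct), len 8
add a: window [e, e, a, e, a, e, a, a, a] (2 distinct), len 9
add e: window [e, e, a, e, a, e, a, a, a, e] (2 distinct), len 10
add e: window [e, e, a, e, a, e, a, a, a, e, e] (2 distinct), len 11
add a: window [e, e, a, e, a, e, a, a, a, e, e, a] (2 distinct), len 12
add e: window [e, e, a, e, a, e, a, a, a, e, e, a, e] (2 distinct), len 13
add e: window [e, e, a, e, a, e, a, a, a, e, e, a, e, e] (2 distinct), len 14
Longest length with ≤2 distinct: 14.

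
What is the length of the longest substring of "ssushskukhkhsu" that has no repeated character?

4

[s] len 1
[s] len 1
[s, u] len 2
[u, s] len 2
[u, s, h] len 3
[h, s] len 2
[h, s, k] len 3
[h, s, k, u] len 4
[u, k] len 2
[u, k, h] len 3
[h, k] len 2
[k, h] len 2
[k, h, s] len 3
[k, h, s, u] len 4
Longest all-distinct length: 4.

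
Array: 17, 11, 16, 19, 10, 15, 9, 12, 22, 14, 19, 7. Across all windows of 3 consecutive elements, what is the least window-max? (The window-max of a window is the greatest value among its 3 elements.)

15

[17, 11, 16] → max 17
[11, 16, 19] → max 19
[16, 19, 10] → max 19
[19, 10, 15] → max 19
[10, 15, 9] → max 15
[15, 9, 12] → max 15
[9, 12, 22] → max 22
[12, 22, 14] → max 22
[22, 14, 19] → max 22
[14, 19, 7] → max 19
Least of these is 15.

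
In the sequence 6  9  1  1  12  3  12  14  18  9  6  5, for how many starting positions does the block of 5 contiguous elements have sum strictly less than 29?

(6, 9, 1, 1, 12) → sum 29
(9, 1, 1, 12, 3) → sum 26  < 29 ✓
(1, 1, 12, 3, 12) → sum 29
(1, 12, 3, 12, 14) → sum 42
(12, 3, 12, 14, 18) → sum 59
(3, 12, 14, 18, 9) → sum 56
(12, 14, 18, 9, 6) → sum 59
(14, 18, 9, 6, 5) → sum 52
1 window satisfy the condition.

1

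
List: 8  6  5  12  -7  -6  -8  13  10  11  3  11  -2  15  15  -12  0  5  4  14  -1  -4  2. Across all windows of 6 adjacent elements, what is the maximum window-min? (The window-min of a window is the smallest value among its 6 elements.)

-2

Window mins for each of the 18 positions:
[8, 6, 5, 12, -7, -6] → min -7
[6, 5, 12, -7, -6, -8] → min -8
[5, 12, -7, -6, -8, 13] → min -8
[12, -7, -6, -8, 13, 10] → min -8
[-7, -6, -8, 13, 10, 11] → min -8
[-6, -8, 13, 10, 11, 3] → min -8
[-8, 13, 10, 11, 3, 11] → min -8
[13, 10, 11, 3, 11, -2] → min -2
[10, 11, 3, 11, -2, 15] → min -2
[11, 3, 11, -2, 15, 15] → min -2
[3, 11, -2, 15, 15, -12] → min -12
[11, -2, 15, 15, -12, 0] → min -12
[-2, 15, 15, -12, 0, 5] → min -12
[15, 15, -12, 0, 5, 4] → min -12
[15, -12, 0, 5, 4, 14] → min -12
[-12, 0, 5, 4, 14, -1] → min -12
[0, 5, 4, 14, -1, -4] → min -4
[5, 4, 14, -1, -4, 2] → min -4
Maximum of these is -2.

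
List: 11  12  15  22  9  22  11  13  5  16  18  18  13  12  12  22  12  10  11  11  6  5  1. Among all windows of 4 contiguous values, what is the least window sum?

Window sums for each of the 20 positions:
(11, 12, 15, 22) → sum 60
(12, 15, 22, 9) → sum 58
(15, 22, 9, 22) → sum 68
(22, 9, 22, 11) → sum 64
(9, 22, 11, 13) → sum 55
(22, 11, 13, 5) → sum 51
(11, 13, 5, 16) → sum 45
(13, 5, 16, 18) → sum 52
(5, 16, 18, 18) → sum 57
(16, 18, 18, 13) → sum 65
(18, 18, 13, 12) → sum 61
(18, 13, 12, 12) → sum 55
(13, 12, 12, 22) → sum 59
(12, 12, 22, 12) → sum 58
(12, 22, 12, 10) → sum 56
(22, 12, 10, 11) → sum 55
(12, 10, 11, 11) → sum 44
(10, 11, 11, 6) → sum 38
(11, 11, 6, 5) → sum 33
(11, 6, 5, 1) → sum 23
Least of these is 23.

23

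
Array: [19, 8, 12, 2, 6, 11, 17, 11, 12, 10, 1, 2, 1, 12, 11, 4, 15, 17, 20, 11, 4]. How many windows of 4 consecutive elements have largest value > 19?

[19, 8, 12, 2] → max 19
[8, 12, 2, 6] → max 12
[12, 2, 6, 11] → max 12
[2, 6, 11, 17] → max 17
[6, 11, 17, 11] → max 17
[11, 17, 11, 12] → max 17
[17, 11, 12, 10] → max 17
[11, 12, 10, 1] → max 12
[12, 10, 1, 2] → max 12
[10, 1, 2, 1] → max 10
[1, 2, 1, 12] → max 12
[2, 1, 12, 11] → max 12
[1, 12, 11, 4] → max 12
[12, 11, 4, 15] → max 15
[11, 4, 15, 17] → max 17
[4, 15, 17, 20] → max 20  > 19 ✓
[15, 17, 20, 11] → max 20  > 19 ✓
[17, 20, 11, 4] → max 20  > 19 ✓
3 windows satisfy the condition.

3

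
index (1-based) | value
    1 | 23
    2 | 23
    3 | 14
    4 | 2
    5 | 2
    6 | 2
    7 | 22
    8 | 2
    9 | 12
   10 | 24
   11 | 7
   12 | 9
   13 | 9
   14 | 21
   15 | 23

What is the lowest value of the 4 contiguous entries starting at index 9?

7

Elements at indices 9..12: 12, 24, 7, 9
min(12, 24, 7, 9) = 7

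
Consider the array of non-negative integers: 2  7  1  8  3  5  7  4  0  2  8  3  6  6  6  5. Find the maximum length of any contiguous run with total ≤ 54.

→ 2: sum 2, len 1
→ 7: sum 9, len 2
→ 1: sum 10, len 3
→ 8: sum 18, len 4
→ 3: sum 21, len 5
→ 5: sum 26, len 6
→ 7: sum 33, len 7
→ 4: sum 37, len 8
→ 0: sum 37, len 9
→ 2: sum 39, len 10
→ 8: sum 47, len 11
→ 3: sum 50, len 12
→ 6 (dropped 2): sum 54, len 12
→ 6 (dropped 7): sum 53, len 12
→ 6 (dropped 1, 8): sum 50, len 11
→ 5 (dropped 3): sum 52, len 11
Longest length seen: 12.

12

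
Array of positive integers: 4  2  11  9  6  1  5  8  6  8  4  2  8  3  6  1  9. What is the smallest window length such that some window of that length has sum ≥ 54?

add 4: running sum 4 < 54
add 2: running sum 6 < 54
add 11: running sum 17 < 54
add 9: running sum 26 < 54
add 6: running sum 32 < 54
add 1: running sum 33 < 54
add 5: running sum 38 < 54
add 8: running sum 46 < 54
add 6: running sum 52 < 54
end 9: [11, 9, 6, 1, 5, 8, 6, 8] sum 54, len 8
end 10: [11, 9, 6, 1, 5, 8, 6, 8, 4] sum 58, len 9
end 11: [11, 9, 6, 1, 5, 8, 6, 8, 4, 2] sum 60, len 10
end 12: [9, 6, 1, 5, 8, 6, 8, 4, 2, 8] sum 57, len 10
end 13: [9, 6, 1, 5, 8, 6, 8, 4, 2, 8, 3] sum 60, len 11
end 14: [6, 1, 5, 8, 6, 8, 4, 2, 8, 3, 6] sum 57, len 11
end 15: [6, 1, 5, 8, 6, 8, 4, 2, 8, 3, 6, 1] sum 58, len 12
end 16: [8, 6, 8, 4, 2, 8, 3, 6, 1, 9] sum 55, len 10
Shortest qualifying length: 8.

8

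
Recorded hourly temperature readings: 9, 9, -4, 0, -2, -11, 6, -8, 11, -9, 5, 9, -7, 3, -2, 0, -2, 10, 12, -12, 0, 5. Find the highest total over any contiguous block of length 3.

20

Each size-3 window and its sum:
(9, 9, -4) → sum 14
(9, -4, 0) → sum 5
(-4, 0, -2) → sum -6
(0, -2, -11) → sum -13
(-2, -11, 6) → sum -7
(-11, 6, -8) → sum -13
(6, -8, 11) → sum 9
(-8, 11, -9) → sum -6
(11, -9, 5) → sum 7
(-9, 5, 9) → sum 5
(5, 9, -7) → sum 7
(9, -7, 3) → sum 5
(-7, 3, -2) → sum -6
(3, -2, 0) → sum 1
(-2, 0, -2) → sum -4
(0, -2, 10) → sum 8
(-2, 10, 12) → sum 20
(10, 12, -12) → sum 10
(12, -12, 0) → sum 0
(-12, 0, 5) → sum -7
Highest of these is 20.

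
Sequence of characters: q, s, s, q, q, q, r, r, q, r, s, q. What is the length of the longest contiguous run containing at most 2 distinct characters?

[q] 1 distinct, len 1
[q, s] 2 distinct, len 2
[q, s, s] 2 distinct, len 3
[q, s, s, q] 2 distinct, len 4
[q, s, s, q, q] 2 distinct, len 5
[q, s, s, q, q, q] 2 distinct, len 6
[q, q, q, r] 2 distinct, len 4
[q, q, q, r, r] 2 distinct, len 5
[q, q, q, r, r, q] 2 distinct, len 6
[q, q, q, r, r, q, r] 2 distinct, len 7
[r, s] 2 distinct, len 2
[s, q] 2 distinct, len 2
Longest length with ≤2 distinct: 7.

7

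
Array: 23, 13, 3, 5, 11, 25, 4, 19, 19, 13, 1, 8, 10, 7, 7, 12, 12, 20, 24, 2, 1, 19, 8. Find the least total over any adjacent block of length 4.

26

23 13 3 5 → sum 44
13 3 5 11 → sum 32
3 5 11 25 → sum 44
5 11 25 4 → sum 45
11 25 4 19 → sum 59
25 4 19 19 → sum 67
4 19 19 13 → sum 55
19 19 13 1 → sum 52
19 13 1 8 → sum 41
13 1 8 10 → sum 32
1 8 10 7 → sum 26
8 10 7 7 → sum 32
10 7 7 12 → sum 36
7 7 12 12 → sum 38
7 12 12 20 → sum 51
12 12 20 24 → sum 68
12 20 24 2 → sum 58
20 24 2 1 → sum 47
24 2 1 19 → sum 46
2 1 19 8 → sum 30
Least of these is 26.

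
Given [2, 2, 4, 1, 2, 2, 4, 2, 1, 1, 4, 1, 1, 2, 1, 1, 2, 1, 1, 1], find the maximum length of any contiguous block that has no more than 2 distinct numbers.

[2] 1 distinct, len 1
[2, 2] 1 distinct, len 2
[2, 2, 4] 2 distinct, len 3
[4, 1] 2 distinct, len 2
[1, 2] 2 distinct, len 2
[1, 2, 2] 2 distinct, len 3
[2, 2, 4] 2 distinct, len 3
[2, 2, 4, 2] 2 distinct, len 4
[2, 1] 2 distinct, len 2
[2, 1, 1] 2 distinct, len 3
[1, 1, 4] 2 distinct, len 3
[1, 1, 4, 1] 2 distinct, len 4
[1, 1, 4, 1, 1] 2 distinct, len 5
[1, 1, 2] 2 distinct, len 3
[1, 1, 2, 1] 2 distinct, len 4
[1, 1, 2, 1, 1] 2 distinct, len 5
[1, 1, 2, 1, 1, 2] 2 distinct, len 6
[1, 1, 2, 1, 1, 2, 1] 2 distinct, len 7
[1, 1, 2, 1, 1, 2, 1, 1] 2 distinct, len 8
[1, 1, 2, 1, 1, 2, 1, 1, 1] 2 distinct, len 9
Longest length with ≤2 distinct: 9.

9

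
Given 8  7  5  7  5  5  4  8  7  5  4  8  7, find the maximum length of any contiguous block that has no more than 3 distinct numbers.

Extend right; when distinct count exceeds 3, shrink from the left:
add 8: window [8] (1 distinct), len 1
add 7: window [8, 7] (2 distinct), len 2
add 5: window [8, 7, 5] (3 distinct), len 3
add 7: window [8, 7, 5, 7] (3 distinct), len 4
add 5: window [8, 7, 5, 7, 5] (3 distinct), len 5
add 5: window [8, 7, 5, 7, 5, 5] (3 distinct), len 6
add 4: window [7, 5, 7, 5, 5, 4] (3 distinct), len 6
add 8: window [5, 5, 4, 8] (3 distinct), len 4
add 7: window [4, 8, 7] (3 distinct), len 3
add 5: window [8, 7, 5] (3 distinct), len 3
add 4: window [7, 5, 4] (3 distinct), len 3
add 8: window [5, 4, 8] (3 distinct), len 3
add 7: window [4, 8, 7] (3 distinct), len 3
Longest length with ≤3 distinct: 6.

6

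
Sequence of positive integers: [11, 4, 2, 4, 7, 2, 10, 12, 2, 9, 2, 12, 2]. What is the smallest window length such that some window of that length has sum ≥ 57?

Extend right; whenever the sum reaches 57, record the length and shrink from the left:
add 11: running sum 11 < 57
add 4: running sum 15 < 57
add 2: running sum 17 < 57
add 4: running sum 21 < 57
add 7: running sum 28 < 57
add 2: running sum 30 < 57
add 10: running sum 40 < 57
add 12: running sum 52 < 57
add 2: running sum 54 < 57
add 9: shortest ending here [11, 4, 2, 4, 7, 2, 10, 12, 2, 9] sum 63, len 10
add 2: shortest ending here [11, 4, 2, 4, 7, 2, 10, 12, 2, 9, 2] sum 65, len 11
add 12: shortest ending here [4, 7, 2, 10, 12, 2, 9, 2, 12] sum 60, len 9
add 2: shortest ending here [7, 2, 10, 12, 2, 9, 2, 12, 2] sum 58, len 9
Shortest qualifying length: 9.

9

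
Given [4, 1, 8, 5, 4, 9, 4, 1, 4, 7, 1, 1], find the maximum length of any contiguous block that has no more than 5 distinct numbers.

[4] 1 distinct, len 1
[4, 1] 2 distinct, len 2
[4, 1, 8] 3 distinct, len 3
[4, 1, 8, 5] 4 distinct, len 4
[4, 1, 8, 5, 4] 4 distinct, len 5
[4, 1, 8, 5, 4, 9] 5 distinct, len 6
[4, 1, 8, 5, 4, 9, 4] 5 distinct, len 7
[4, 1, 8, 5, 4, 9, 4, 1] 5 distinct, len 8
[4, 1, 8, 5, 4, 9, 4, 1, 4] 5 distinct, len 9
[5, 4, 9, 4, 1, 4, 7] 5 distinct, len 7
[5, 4, 9, 4, 1, 4, 7, 1] 5 distinct, len 8
[5, 4, 9, 4, 1, 4, 7, 1, 1] 5 distinct, len 9
Longest length with ≤5 distinct: 9.

9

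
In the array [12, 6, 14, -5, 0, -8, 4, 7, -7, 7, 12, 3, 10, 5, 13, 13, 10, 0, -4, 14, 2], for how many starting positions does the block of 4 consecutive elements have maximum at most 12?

[12, 6, 14, -5] → max 14
[6, 14, -5, 0] → max 14
[14, -5, 0, -8] → max 14
[-5, 0, -8, 4] → max 4  ≤ 12 ✓
[0, -8, 4, 7] → max 7  ≤ 12 ✓
[-8, 4, 7, -7] → max 7  ≤ 12 ✓
[4, 7, -7, 7] → max 7  ≤ 12 ✓
[7, -7, 7, 12] → max 12  ≤ 12 ✓
[-7, 7, 12, 3] → max 12  ≤ 12 ✓
[7, 12, 3, 10] → max 12  ≤ 12 ✓
[12, 3, 10, 5] → max 12  ≤ 12 ✓
[3, 10, 5, 13] → max 13
[10, 5, 13, 13] → max 13
[5, 13, 13, 10] → max 13
[13, 13, 10, 0] → max 13
[13, 10, 0, -4] → max 13
[10, 0, -4, 14] → max 14
[0, -4, 14, 2] → max 14
8 windows satisfy the condition.

8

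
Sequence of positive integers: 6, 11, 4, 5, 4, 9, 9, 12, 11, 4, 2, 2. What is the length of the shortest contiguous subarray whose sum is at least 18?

add 6: running sum 6 < 18
add 11: running sum 17 < 18
end 2: [6, 11, 4] sum 21, len 3
end 3: [11, 4, 5] sum 20, len 3
end 4: [11, 4, 5, 4] sum 24, len 4
end 5: [5, 4, 9] sum 18, len 3
end 6: [9, 9] sum 18, len 2
end 7: [9, 12] sum 21, len 2
end 8: [12, 11] sum 23, len 2
end 9: [12, 11, 4] sum 27, len 3
end 10: [12, 11, 4, 2] sum 29, len 4
end 11: [11, 4, 2, 2] sum 19, len 4
Shortest qualifying length: 2.

2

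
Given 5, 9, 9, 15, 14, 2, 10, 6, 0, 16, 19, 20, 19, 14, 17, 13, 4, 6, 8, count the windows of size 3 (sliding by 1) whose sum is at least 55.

5 9 9 → sum 23
9 9 15 → sum 33
9 15 14 → sum 38
15 14 2 → sum 31
14 2 10 → sum 26
2 10 6 → sum 18
10 6 0 → sum 16
6 0 16 → sum 22
0 16 19 → sum 35
16 19 20 → sum 55  ≥ 55 ✓
19 20 19 → sum 58  ≥ 55 ✓
20 19 14 → sum 53
19 14 17 → sum 50
14 17 13 → sum 44
17 13 4 → sum 34
13 4 6 → sum 23
4 6 8 → sum 18
2 windows satisfy the condition.

2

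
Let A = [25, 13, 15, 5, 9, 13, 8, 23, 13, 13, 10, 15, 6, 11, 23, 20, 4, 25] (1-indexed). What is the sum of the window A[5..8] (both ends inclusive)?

53

Elements at indices 5..8: 9, 13, 8, 23
sum(9, 13, 8, 23) = 53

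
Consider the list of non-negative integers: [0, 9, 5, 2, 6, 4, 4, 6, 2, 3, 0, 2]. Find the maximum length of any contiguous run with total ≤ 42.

11

→ 0: sum 0, len 1
→ 9: sum 9, len 2
→ 5: sum 14, len 3
→ 2: sum 16, len 4
→ 6: sum 22, len 5
→ 4: sum 26, len 6
→ 4: sum 30, len 7
→ 6: sum 36, len 8
→ 2: sum 38, len 9
→ 3: sum 41, len 10
→ 0: sum 41, len 11
→ 2 (dropped 0, 9): sum 34, len 10
Longest length seen: 11.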